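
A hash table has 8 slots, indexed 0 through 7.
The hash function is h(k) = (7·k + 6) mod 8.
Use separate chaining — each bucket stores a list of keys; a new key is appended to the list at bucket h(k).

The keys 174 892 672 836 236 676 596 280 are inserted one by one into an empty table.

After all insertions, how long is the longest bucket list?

5

174 -> bucket 0
892 -> bucket 2
672 -> bucket 6
836 -> bucket 2 (collision)
236 -> bucket 2 (collision)
676 -> bucket 2 (collision)
596 -> bucket 2 (collision)
280 -> bucket 6 (collision)
Final buckets:
0: 174
1: ∅
2: 892 -> 836 -> 236 -> 676 -> 596
3: ∅
4: ∅
5: ∅
6: 672 -> 280
7: ∅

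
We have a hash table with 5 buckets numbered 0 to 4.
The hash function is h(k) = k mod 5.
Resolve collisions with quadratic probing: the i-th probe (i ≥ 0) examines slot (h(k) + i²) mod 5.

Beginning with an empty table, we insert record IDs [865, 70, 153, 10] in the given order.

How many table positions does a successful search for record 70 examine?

Insert 865: h=0, slot 0 empty → index 0.
Insert 70: h=0, slot 0 occupied → index 1.
Insert 153: h=3, slot 3 empty → index 3.
Insert 10: h=0, slots 0,1 occupied → index 4.
Table: [865, 70, -, 153, 10]
Lookup 70: h=0, probe 0,1 → found at 1.

2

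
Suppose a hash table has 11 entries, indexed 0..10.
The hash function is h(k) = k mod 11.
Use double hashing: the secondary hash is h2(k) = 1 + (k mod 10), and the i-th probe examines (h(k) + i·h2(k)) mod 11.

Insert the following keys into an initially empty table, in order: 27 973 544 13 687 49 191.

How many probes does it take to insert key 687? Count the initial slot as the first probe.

4

Insert 27: h=5, slot 5 empty -> index 5.
Insert 973: h=5, h2=4, slot 5 occupied -> index 9.
Insert 544: h=5, h2=5, slot 5 occupied -> index 10.
Insert 13: h=2, slot 2 empty -> index 2.
Insert 687: h=5, h2=8, slots 5,2,10 occupied -> index 7.
Insert 49: h=5, h2=10, slot 5 occupied -> index 4.
Insert 191: h=4, h2=2, slot 4 occupied -> index 6.
Table: [., ., 13, ., 49, 27, 191, 687, ., 973, 544]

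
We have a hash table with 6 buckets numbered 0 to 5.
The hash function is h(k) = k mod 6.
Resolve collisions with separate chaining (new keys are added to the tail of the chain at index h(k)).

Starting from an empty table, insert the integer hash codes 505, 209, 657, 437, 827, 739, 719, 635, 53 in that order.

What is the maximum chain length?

505 -> bucket 1
209 -> bucket 5
657 -> bucket 3
437 -> bucket 5 (collision)
827 -> bucket 5 (collision)
739 -> bucket 1 (collision)
719 -> bucket 5 (collision)
635 -> bucket 5 (collision)
53 -> bucket 5 (collision)
Final buckets:
0: —
1: 505 -> 739
2: —
3: 657
4: —
5: 209 -> 437 -> 827 -> 719 -> 635 -> 53

6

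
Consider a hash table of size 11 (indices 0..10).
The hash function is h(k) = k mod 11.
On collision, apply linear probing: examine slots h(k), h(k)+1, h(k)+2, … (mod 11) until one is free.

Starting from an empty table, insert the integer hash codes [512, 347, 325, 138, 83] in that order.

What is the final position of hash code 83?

10

512: h=6 → slot 6
347: h=6, probe 6,7 → slot 7
325: h=6, probe 6,7,8 → slot 8
138: h=6, probe 6,7,8,9 → slot 9
83: h=6, probe 6,7,8,9,10 → slot 10
Table: [_, _, _, _, _, _, 512, 347, 325, 138, 83]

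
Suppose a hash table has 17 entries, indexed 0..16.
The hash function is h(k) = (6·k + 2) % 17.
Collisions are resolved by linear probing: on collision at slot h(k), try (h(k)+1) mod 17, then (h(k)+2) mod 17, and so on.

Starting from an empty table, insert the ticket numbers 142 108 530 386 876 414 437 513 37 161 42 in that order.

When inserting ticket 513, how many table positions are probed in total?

Insert 142: h=4, slot 4 empty => index 4.
Insert 108: h=4, slot 4 occupied => index 5.
Insert 530: h=3, slot 3 empty => index 3.
Insert 386: h=6, slot 6 empty => index 6.
Insert 876: h=5, slots 5,6 occupied => index 7.
Insert 414: h=4, slots 4,5,6,7 occupied => index 8.
Insert 437: h=6, slots 6,7,8 occupied => index 9.
Insert 513: h=3, slots 3,4,5,6,7,8,9 occupied => index 10.
Insert 37: h=3, slots 3,4,5,6,7,8,9,10 occupied => index 11.
Insert 161: h=16, slot 16 empty => index 16.
Insert 42: h=16, slot 16 occupied => index 0.
Table: [42, -, -, 530, 142, 108, 386, 876, 414, 437, 513, 37, -, -, -, -, 161]

8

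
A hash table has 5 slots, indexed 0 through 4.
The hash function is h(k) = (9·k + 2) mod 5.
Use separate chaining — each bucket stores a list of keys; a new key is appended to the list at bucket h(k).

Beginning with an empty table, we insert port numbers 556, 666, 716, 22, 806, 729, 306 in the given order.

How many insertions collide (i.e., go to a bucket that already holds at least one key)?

Insert 556: h=1, bucket 1 empty -> new chain.
Insert 666: h=1, bucket 1 nonempty -> append to chain.
Insert 716: h=1, bucket 1 nonempty -> append to chain.
Insert 22: h=0, bucket 0 empty -> new chain.
Insert 806: h=1, bucket 1 nonempty -> append to chain.
Insert 729: h=3, bucket 3 empty -> new chain.
Insert 306: h=1, bucket 1 nonempty -> append to chain.
Final buckets:
0: 22
1: 556 -> 666 -> 716 -> 806 -> 306
2: ∅
3: 729
4: ∅

4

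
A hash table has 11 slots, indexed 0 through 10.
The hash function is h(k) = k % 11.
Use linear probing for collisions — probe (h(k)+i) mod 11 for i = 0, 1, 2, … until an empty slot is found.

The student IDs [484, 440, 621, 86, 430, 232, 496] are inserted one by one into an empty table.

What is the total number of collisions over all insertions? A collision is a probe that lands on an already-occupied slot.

484: h=0 → slot 0
440: h=0, probe 0,1 → slot 1
621: h=5 → slot 5
86: h=9 → slot 9
430: h=1, probe 1,2 → slot 2
232: h=1, probe 1,2,3 → slot 3
496: h=1, probe 1,2,3,4 → slot 4
Table: [484, 440, 430, 232, 496, 621, ., ., ., 86, .]

7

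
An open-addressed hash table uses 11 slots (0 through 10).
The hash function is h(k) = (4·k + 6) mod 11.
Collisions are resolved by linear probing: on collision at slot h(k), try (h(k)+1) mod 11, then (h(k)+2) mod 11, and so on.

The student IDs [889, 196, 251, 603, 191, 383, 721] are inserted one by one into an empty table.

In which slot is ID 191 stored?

2

889 hashes to 9; slot 9 is free -> place at 9.
196 hashes to 9; 9 taken -> place at 10.
251 hashes to 9; 9,10 taken -> place at 0.
603 hashes to 9; 9,10,0 taken -> place at 1.
191 hashes to 0; 0,1 taken -> place at 2.
383 hashes to 9; 9,10,0,1,2 taken -> place at 3.
721 hashes to 8; slot 8 is free -> place at 8.
Table: [251, 603, 191, 383, -, -, -, -, 721, 889, 196]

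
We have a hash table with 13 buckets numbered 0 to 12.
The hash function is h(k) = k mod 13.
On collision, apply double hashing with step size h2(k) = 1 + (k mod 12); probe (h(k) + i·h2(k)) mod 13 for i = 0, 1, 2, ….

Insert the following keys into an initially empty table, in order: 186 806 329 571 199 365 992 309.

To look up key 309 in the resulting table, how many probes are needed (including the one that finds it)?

5

Insert 186: h=4, slot 4 empty → index 4.
Insert 806: h=0, slot 0 empty → index 0.
Insert 329: h=4, h2=6, slot 4 occupied → index 10.
Insert 571: h=12, slot 12 empty → index 12.
Insert 199: h=4, h2=8, slots 4,12 occupied → index 7.
Insert 365: h=1, slot 1 empty → index 1.
Insert 992: h=4, h2=9, slots 4,0 occupied → index 9.
Insert 309: h=10, h2=10, slots 10,7,4,1 occupied → index 11.
Table: [806, 365, _, _, 186, _, _, 199, _, 992, 329, 309, 571]
Lookup 309: h=10, h2=10, probe 10,7,4,1,11 → found at 11.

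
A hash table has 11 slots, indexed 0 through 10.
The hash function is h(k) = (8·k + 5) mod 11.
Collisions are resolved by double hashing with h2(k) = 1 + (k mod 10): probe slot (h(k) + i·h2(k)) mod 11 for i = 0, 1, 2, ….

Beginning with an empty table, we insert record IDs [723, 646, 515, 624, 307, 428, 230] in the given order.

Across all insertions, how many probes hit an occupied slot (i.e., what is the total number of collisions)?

Insert 723: h=3, slot 3 empty => index 3.
Insert 646: h=3, h2=7, slot 3 occupied => index 10.
Insert 515: h=0, slot 0 empty => index 0.
Insert 624: h=3, h2=5, slot 3 occupied => index 8.
Insert 307: h=8, h2=8, slot 8 occupied => index 5.
Insert 428: h=8, h2=9, slot 8 occupied => index 6.
Insert 230: h=8, h2=1, slot 8 occupied => index 9.
Table: [515, _, _, 723, _, 307, 428, _, 624, 230, 646]

5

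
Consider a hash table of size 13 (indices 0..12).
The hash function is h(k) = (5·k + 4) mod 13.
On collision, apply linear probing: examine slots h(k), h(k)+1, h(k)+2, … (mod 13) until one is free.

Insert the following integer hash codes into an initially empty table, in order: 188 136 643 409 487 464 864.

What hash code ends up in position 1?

864

188 hashes to 8; slot 8 is free => place at 8.
136 hashes to 8; 8 taken => place at 9.
643 hashes to 8; 8,9 taken => place at 10.
409 hashes to 8; 8,9,10 taken => place at 11.
487 hashes to 8; 8,9,10,11 taken => place at 12.
464 hashes to 10; 10,11,12 taken => place at 0.
864 hashes to 8; 8,9,10,11,12,0 taken => place at 1.
Table: [464, 864, ∅, ∅, ∅, ∅, ∅, ∅, 188, 136, 643, 409, 487]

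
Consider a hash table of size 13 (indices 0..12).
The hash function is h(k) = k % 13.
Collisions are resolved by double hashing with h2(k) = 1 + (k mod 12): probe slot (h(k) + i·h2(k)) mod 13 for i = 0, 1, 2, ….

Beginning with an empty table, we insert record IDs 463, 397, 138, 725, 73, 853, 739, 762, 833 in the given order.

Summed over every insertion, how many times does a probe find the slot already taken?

10

Insert 463: h=8, slot 8 empty => index 8.
Insert 397: h=7, slot 7 empty => index 7.
Insert 138: h=8, h2=7, slot 8 occupied => index 2.
Insert 725: h=10, slot 10 empty => index 10.
Insert 73: h=8, h2=2, slots 8,10 occupied => index 12.
Insert 853: h=8, h2=2, slots 8,10,12 occupied => index 1.
Insert 739: h=11, slot 11 empty => index 11.
Insert 762: h=8, h2=7, slots 8,2 occupied => index 9.
Insert 833: h=1, h2=6, slots 1,7 occupied => index 0.
Table: [833, 853, 138, —, —, —, —, 397, 463, 762, 725, 739, 73]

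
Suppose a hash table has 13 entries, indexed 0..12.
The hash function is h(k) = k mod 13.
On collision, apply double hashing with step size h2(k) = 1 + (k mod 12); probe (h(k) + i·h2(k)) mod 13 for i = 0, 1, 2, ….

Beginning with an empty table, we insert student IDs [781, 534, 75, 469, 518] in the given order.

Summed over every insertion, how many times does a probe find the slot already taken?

Insert 781: h=1, slot 1 empty => index 1.
Insert 534: h=1, h2=7, slot 1 occupied => index 8.
Insert 75: h=10, slot 10 empty => index 10.
Insert 469: h=1, h2=2, slot 1 occupied => index 3.
Insert 518: h=11, slot 11 empty => index 11.
Table: [., 781, ., 469, ., ., ., ., 534, ., 75, 518, .]

2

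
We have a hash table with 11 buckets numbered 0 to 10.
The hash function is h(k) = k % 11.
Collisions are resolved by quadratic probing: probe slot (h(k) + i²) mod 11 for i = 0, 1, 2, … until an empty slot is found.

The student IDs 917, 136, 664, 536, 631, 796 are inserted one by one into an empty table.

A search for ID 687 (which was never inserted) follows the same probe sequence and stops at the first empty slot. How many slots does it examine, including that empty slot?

917: h=4 => slot 4
136: h=4, probe 4,5 => slot 5
664: h=4, probe 4,5,8 => slot 8
536: h=8, probe 8,9 => slot 9
631: h=4, probe 4,5,8,2 => slot 2
796: h=4, probe 4,5,8,2,9,7 => slot 7
Table: [., ., 631, ., 917, 136, ., 796, 664, 536, .]
Lookup 687: h=5, probe 5,6 → slot 6 empty, not found.

2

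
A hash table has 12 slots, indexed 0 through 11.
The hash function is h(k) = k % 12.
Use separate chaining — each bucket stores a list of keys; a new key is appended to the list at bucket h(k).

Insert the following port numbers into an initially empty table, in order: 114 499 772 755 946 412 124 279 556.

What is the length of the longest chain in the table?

Insert 114: h=6, bucket 6 empty -> new chain.
Insert 499: h=7, bucket 7 empty -> new chain.
Insert 772: h=4, bucket 4 empty -> new chain.
Insert 755: h=11, bucket 11 empty -> new chain.
Insert 946: h=10, bucket 10 empty -> new chain.
Insert 412: h=4, bucket 4 nonempty -> append to chain.
Insert 124: h=4, bucket 4 nonempty -> append to chain.
Insert 279: h=3, bucket 3 empty -> new chain.
Insert 556: h=4, bucket 4 nonempty -> append to chain.
Final buckets:
0: .
1: .
2: .
3: 279
4: 772 -> 412 -> 124 -> 556
5: .
6: 114
7: 499
8: .
9: .
10: 946
11: 755

4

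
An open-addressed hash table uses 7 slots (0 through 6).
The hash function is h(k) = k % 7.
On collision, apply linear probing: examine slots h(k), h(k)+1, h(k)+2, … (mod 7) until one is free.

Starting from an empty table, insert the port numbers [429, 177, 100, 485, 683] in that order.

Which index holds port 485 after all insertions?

5

429: h=2 → slot 2
177: h=2, probe 2,3 → slot 3
100: h=2, probe 2,3,4 → slot 4
485: h=2, probe 2,3,4,5 → slot 5
683: h=4, probe 4,5,6 → slot 6
Table: [-, -, 429, 177, 100, 485, 683]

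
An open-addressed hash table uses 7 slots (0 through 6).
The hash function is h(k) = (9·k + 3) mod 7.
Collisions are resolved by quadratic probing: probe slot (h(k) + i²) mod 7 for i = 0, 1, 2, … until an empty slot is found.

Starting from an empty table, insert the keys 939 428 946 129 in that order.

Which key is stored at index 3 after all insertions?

129

939: h=5 => slot 5
428: h=5, probe 5,6 => slot 6
946: h=5, probe 5,6,2 => slot 2
129: h=2, probe 2,3 => slot 3
Table: [—, —, 946, 129, —, 939, 428]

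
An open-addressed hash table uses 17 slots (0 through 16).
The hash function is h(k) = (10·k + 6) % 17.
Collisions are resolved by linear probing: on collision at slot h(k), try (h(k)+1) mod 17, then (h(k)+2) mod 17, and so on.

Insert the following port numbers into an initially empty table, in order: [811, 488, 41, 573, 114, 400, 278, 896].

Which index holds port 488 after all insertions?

8

811: h=7 → slot 7
488: h=7, probe 7,8 → slot 8
41: h=8, probe 8,9 → slot 9
573: h=7, probe 7,8,9,10 → slot 10
114: h=7, probe 7,8,9,10,11 → slot 11
400: h=11, probe 11,12 → slot 12
278: h=15 → slot 15
896: h=7, probe 7,8,9,10,11,12,13 → slot 13
Table: [-, -, -, -, -, -, -, 811, 488, 41, 573, 114, 400, 896, -, 278, -]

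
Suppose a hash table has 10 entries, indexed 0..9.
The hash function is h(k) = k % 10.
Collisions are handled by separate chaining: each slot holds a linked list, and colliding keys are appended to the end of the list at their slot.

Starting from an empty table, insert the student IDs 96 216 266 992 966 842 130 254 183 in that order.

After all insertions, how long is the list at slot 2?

2

96 -> bucket 6
216 -> bucket 6 (collision)
266 -> bucket 6 (collision)
992 -> bucket 2
966 -> bucket 6 (collision)
842 -> bucket 2 (collision)
130 -> bucket 0
254 -> bucket 4
183 -> bucket 3
Final buckets:
0: 130
1: —
2: 992 -> 842
3: 183
4: 254
5: —
6: 96 -> 216 -> 266 -> 966
7: —
8: —
9: —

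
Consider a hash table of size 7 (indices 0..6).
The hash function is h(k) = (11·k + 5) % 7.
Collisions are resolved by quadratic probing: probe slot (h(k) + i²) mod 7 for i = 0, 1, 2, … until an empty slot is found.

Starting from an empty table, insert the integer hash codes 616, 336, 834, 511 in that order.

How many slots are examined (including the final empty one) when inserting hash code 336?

2

Insert 616: h=5, slot 5 empty => index 5.
Insert 336: h=5, slot 5 occupied => index 6.
Insert 834: h=2, slot 2 empty => index 2.
Insert 511: h=5, slots 5,6,2 occupied => index 0.
Table: [511, —, 834, —, —, 616, 336]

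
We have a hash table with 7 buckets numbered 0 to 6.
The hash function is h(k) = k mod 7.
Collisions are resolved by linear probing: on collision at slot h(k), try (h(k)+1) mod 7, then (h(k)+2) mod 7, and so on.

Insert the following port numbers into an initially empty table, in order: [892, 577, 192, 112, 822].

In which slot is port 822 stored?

892 hashes to 3; slot 3 is free → place at 3.
577 hashes to 3; 3 taken → place at 4.
192 hashes to 3; 3,4 taken → place at 5.
112 hashes to 0; slot 0 is free → place at 0.
822 hashes to 3; 3,4,5 taken → place at 6.
Table: [112, ., ., 892, 577, 192, 822]

6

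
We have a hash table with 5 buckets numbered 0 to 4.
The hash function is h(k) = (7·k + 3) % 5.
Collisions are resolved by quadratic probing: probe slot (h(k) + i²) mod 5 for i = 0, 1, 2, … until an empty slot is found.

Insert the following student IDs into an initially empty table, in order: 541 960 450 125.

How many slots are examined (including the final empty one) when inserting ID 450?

Insert 541: h=0, slot 0 empty => index 0.
Insert 960: h=3, slot 3 empty => index 3.
Insert 450: h=3, slot 3 occupied => index 4.
Insert 125: h=3, slots 3,4 occupied => index 2.
Table: [541, -, 125, 960, 450]

2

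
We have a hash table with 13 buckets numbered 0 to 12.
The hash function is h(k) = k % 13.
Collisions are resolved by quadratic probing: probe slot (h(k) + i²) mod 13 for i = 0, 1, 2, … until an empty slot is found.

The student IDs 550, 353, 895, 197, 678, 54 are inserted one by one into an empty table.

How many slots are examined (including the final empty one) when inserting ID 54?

5

Insert 550: h=4, slot 4 empty → index 4.
Insert 353: h=2, slot 2 empty → index 2.
Insert 895: h=11, slot 11 empty → index 11.
Insert 197: h=2, slot 2 occupied → index 3.
Insert 678: h=2, slots 2,3 occupied → index 6.
Insert 54: h=2, slots 2,3,6,11 occupied → index 5.
Table: [-, -, 353, 197, 550, 54, 678, -, -, -, -, 895, -]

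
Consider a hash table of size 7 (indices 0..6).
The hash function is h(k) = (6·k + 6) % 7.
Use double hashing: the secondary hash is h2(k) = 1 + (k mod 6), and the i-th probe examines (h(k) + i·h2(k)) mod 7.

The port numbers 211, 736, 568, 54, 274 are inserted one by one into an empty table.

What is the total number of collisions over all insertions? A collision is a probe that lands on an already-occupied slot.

211: h=5 -> slot 5
736: h=5, h2=5, probe 5,3 -> slot 3
568: h=5, h2=5, probe 5,3,1 -> slot 1
54: h=1, h2=1, probe 1,2 -> slot 2
274: h=5, h2=5, probe 5,3,1,6 -> slot 6
Table: [—, 568, 54, 736, —, 211, 274]

7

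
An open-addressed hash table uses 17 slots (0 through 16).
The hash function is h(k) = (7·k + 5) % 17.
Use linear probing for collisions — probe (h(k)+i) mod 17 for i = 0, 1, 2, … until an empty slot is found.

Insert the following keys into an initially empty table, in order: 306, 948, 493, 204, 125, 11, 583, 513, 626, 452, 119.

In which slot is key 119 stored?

306 hashes to 5; slot 5 is free → place at 5.
948 hashes to 11; slot 11 is free → place at 11.
493 hashes to 5; 5 taken → place at 6.
204 hashes to 5; 5,6 taken → place at 7.
125 hashes to 13; slot 13 is free → place at 13.
11 hashes to 14; slot 14 is free → place at 14.
583 hashes to 6; 6,7 taken → place at 8.
513 hashes to 9; slot 9 is free → place at 9.
626 hashes to 1; slot 1 is free → place at 1.
452 hashes to 7; 7,8,9 taken → place at 10.
119 hashes to 5; 5,6,7,8,9,10,11 taken → place at 12.
Table: [—, 626, —, —, —, 306, 493, 204, 583, 513, 452, 948, 119, 125, 11, —, —]

12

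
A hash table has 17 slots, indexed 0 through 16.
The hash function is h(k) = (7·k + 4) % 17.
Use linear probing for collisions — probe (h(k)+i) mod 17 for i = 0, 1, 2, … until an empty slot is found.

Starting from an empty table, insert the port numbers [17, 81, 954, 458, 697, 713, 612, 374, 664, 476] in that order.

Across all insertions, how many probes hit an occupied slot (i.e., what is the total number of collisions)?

17 hashes to 4; slot 4 is free → place at 4.
81 hashes to 10; slot 10 is free → place at 10.
954 hashes to 1; slot 1 is free → place at 1.
458 hashes to 14; slot 14 is free → place at 14.
697 hashes to 4; 4 taken → place at 5.
713 hashes to 14; 14 taken → place at 15.
612 hashes to 4; 4,5 taken → place at 6.
374 hashes to 4; 4,5,6 taken → place at 7.
664 hashes to 11; slot 11 is free → place at 11.
476 hashes to 4; 4,5,6,7 taken → place at 8.
Table: [., 954, ., ., 17, 697, 612, 374, 476, ., 81, 664, ., ., 458, 713, .]

11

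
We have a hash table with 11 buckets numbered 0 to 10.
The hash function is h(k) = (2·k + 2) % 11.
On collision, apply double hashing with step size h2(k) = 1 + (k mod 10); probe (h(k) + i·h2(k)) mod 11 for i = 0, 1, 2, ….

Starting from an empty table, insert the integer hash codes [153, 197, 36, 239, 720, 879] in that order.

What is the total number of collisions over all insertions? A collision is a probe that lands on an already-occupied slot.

3

153: h=0 → slot 0
197: h=0, h2=8, probe 0,8 → slot 8
36: h=8, h2=7, probe 8,4 → slot 4
239: h=7 → slot 7
720: h=1 → slot 1
879: h=0, h2=10, probe 0,10 → slot 10
Table: [153, 720, —, —, 36, —, —, 239, 197, —, 879]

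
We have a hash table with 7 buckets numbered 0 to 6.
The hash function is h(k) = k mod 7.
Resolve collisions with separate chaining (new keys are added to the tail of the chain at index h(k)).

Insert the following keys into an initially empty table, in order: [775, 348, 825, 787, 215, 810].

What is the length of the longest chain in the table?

775 → bucket 5
348 → bucket 5 (collision)
825 → bucket 6
787 → bucket 3
215 → bucket 5 (collision)
810 → bucket 5 (collision)
Final buckets:
0: ∅
1: ∅
2: ∅
3: 787
4: ∅
5: 775 -> 348 -> 215 -> 810
6: 825

4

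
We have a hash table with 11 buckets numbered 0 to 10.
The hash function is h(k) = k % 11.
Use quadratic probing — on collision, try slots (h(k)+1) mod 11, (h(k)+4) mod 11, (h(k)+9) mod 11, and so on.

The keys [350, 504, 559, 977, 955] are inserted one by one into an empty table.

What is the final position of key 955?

350 hashes to 9; slot 9 is free => place at 9.
504 hashes to 9; 9 taken => place at 10.
559 hashes to 9; 9,10 taken => place at 2.
977 hashes to 9; 9,10,2 taken => place at 7.
955 hashes to 9; 9,10,2,7 taken => place at 3.
Table: [_, _, 559, 955, _, _, _, 977, _, 350, 504]

3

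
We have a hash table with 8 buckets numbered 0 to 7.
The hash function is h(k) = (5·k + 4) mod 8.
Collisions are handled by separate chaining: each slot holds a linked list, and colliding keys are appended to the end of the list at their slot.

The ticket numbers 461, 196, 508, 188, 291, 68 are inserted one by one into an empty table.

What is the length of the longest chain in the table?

Insert 461: h=5, bucket 5 empty -> new chain.
Insert 196: h=0, bucket 0 empty -> new chain.
Insert 508: h=0, bucket 0 nonempty -> append to chain.
Insert 188: h=0, bucket 0 nonempty -> append to chain.
Insert 291: h=3, bucket 3 empty -> new chain.
Insert 68: h=0, bucket 0 nonempty -> append to chain.
Final buckets:
0: 196 -> 508 -> 188 -> 68
1: ∅
2: ∅
3: 291
4: ∅
5: 461
6: ∅
7: ∅

4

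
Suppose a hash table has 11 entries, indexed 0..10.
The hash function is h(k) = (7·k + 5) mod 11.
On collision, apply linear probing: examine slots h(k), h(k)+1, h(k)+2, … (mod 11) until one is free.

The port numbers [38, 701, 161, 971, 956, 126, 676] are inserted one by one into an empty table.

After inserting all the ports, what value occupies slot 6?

Insert 38: h=7, slot 7 empty => index 7.
Insert 701: h=6, slot 6 empty => index 6.
Insert 161: h=10, slot 10 empty => index 10.
Insert 971: h=4, slot 4 empty => index 4.
Insert 956: h=9, slot 9 empty => index 9.
Insert 126: h=7, slot 7 occupied => index 8.
Insert 676: h=7, slots 7,8,9,10 occupied => index 0.
Table: [676, ., ., ., 971, ., 701, 38, 126, 956, 161]

701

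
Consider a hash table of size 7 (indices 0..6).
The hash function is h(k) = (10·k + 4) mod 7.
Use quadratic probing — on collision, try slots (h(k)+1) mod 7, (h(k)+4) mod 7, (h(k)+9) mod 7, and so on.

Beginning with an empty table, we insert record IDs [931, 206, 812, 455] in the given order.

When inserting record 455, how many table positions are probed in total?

931 hashes to 4; slot 4 is free → place at 4.
206 hashes to 6; slot 6 is free → place at 6.
812 hashes to 4; 4 taken → place at 5.
455 hashes to 4; 4,5 taken → place at 1.
Table: [., 455, ., ., 931, 812, 206]

3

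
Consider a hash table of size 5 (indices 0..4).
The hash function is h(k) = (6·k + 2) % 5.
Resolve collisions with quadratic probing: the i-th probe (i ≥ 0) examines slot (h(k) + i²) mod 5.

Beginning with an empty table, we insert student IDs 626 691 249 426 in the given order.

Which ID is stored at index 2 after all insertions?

626: h=3 → slot 3
691: h=3, probe 3,4 → slot 4
249: h=1 → slot 1
426: h=3, probe 3,4,2 → slot 2
Table: [-, 249, 426, 626, 691]

426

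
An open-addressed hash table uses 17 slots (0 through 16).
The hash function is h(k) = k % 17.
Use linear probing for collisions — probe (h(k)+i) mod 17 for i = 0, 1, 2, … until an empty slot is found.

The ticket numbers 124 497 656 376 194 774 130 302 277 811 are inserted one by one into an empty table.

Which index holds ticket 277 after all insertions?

6

Insert 124: h=5, slot 5 empty -> index 5.
Insert 497: h=4, slot 4 empty -> index 4.
Insert 656: h=10, slot 10 empty -> index 10.
Insert 376: h=2, slot 2 empty -> index 2.
Insert 194: h=7, slot 7 empty -> index 7.
Insert 774: h=9, slot 9 empty -> index 9.
Insert 130: h=11, slot 11 empty -> index 11.
Insert 302: h=13, slot 13 empty -> index 13.
Insert 277: h=5, slot 5 occupied -> index 6.
Insert 811: h=12, slot 12 empty -> index 12.
Table: [_, _, 376, _, 497, 124, 277, 194, _, 774, 656, 130, 811, 302, _, _, _]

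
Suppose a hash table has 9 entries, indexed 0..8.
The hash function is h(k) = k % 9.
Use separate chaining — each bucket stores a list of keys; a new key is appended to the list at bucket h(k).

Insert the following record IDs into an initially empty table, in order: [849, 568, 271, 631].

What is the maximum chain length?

3

849 → bucket 3
568 → bucket 1
271 → bucket 1 (collision)
631 → bucket 1 (collision)
Final buckets:
0: —
1: 568 -> 271 -> 631
2: —
3: 849
4: —
5: —
6: —
7: —
8: —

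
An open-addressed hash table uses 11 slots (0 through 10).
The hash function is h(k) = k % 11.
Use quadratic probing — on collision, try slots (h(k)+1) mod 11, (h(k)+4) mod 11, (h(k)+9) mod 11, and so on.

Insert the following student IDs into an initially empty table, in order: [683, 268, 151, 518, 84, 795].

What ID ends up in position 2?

683: h=1 -> slot 1
268: h=4 -> slot 4
151: h=8 -> slot 8
518: h=1, probe 1,2 -> slot 2
84: h=7 -> slot 7
795: h=3 -> slot 3
Table: [., 683, 518, 795, 268, ., ., 84, 151, ., .]

518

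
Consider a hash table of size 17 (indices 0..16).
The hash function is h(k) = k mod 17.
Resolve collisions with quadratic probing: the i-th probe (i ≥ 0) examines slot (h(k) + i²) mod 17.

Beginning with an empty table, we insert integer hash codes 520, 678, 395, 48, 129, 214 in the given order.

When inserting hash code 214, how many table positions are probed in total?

4

Insert 520: h=10, slot 10 empty -> index 10.
Insert 678: h=15, slot 15 empty -> index 15.
Insert 395: h=4, slot 4 empty -> index 4.
Insert 48: h=14, slot 14 empty -> index 14.
Insert 129: h=10, slot 10 occupied -> index 11.
Insert 214: h=10, slots 10,11,14 occupied -> index 2.
Table: [—, —, 214, —, 395, —, —, —, —, —, 520, 129, —, —, 48, 678, —]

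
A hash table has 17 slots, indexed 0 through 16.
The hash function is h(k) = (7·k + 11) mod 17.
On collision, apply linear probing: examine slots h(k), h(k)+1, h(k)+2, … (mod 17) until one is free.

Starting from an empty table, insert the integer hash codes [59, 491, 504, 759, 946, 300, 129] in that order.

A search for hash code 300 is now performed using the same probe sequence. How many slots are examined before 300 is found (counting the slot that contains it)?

4

Insert 59: h=16, slot 16 empty => index 16.
Insert 491: h=14, slot 14 empty => index 14.
Insert 504: h=3, slot 3 empty => index 3.
Insert 759: h=3, slot 3 occupied => index 4.
Insert 946: h=3, slots 3,4 occupied => index 5.
Insert 300: h=3, slots 3,4,5 occupied => index 6.
Insert 129: h=13, slot 13 empty => index 13.
Table: [_, _, _, 504, 759, 946, 300, _, _, _, _, _, _, 129, 491, _, 59]
Lookup 300: h=3, probe 3,4,5,6 → found at 6.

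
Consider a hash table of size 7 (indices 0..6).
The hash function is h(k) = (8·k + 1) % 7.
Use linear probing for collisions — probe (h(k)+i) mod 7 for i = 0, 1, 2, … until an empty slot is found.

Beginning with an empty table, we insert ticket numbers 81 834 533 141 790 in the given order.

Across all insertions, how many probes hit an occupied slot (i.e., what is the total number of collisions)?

81 hashes to 5; slot 5 is free → place at 5.
834 hashes to 2; slot 2 is free → place at 2.
533 hashes to 2; 2 taken → place at 3.
141 hashes to 2; 2,3 taken → place at 4.
790 hashes to 0; slot 0 is free → place at 0.
Table: [790, _, 834, 533, 141, 81, _]

3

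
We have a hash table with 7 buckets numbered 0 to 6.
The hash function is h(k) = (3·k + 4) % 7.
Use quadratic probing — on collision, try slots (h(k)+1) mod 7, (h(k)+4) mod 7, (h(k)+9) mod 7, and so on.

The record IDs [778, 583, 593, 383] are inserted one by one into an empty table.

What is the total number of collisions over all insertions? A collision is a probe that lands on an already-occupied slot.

778 hashes to 0; slot 0 is free → place at 0.
583 hashes to 3; slot 3 is free → place at 3.
593 hashes to 5; slot 5 is free → place at 5.
383 hashes to 5; 5 taken → place at 6.
Table: [778, _, _, 583, _, 593, 383]

1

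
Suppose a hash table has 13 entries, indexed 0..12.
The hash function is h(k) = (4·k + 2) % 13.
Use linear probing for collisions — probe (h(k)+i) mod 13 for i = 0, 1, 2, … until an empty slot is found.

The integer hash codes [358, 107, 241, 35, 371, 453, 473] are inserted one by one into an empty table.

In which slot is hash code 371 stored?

358 hashes to 4; slot 4 is free => place at 4.
107 hashes to 1; slot 1 is free => place at 1.
241 hashes to 4; 4 taken => place at 5.
35 hashes to 12; slot 12 is free => place at 12.
371 hashes to 4; 4,5 taken => place at 6.
453 hashes to 7; slot 7 is free => place at 7.
473 hashes to 9; slot 9 is free => place at 9.
Table: [_, 107, _, _, 358, 241, 371, 453, _, 473, _, _, 35]

6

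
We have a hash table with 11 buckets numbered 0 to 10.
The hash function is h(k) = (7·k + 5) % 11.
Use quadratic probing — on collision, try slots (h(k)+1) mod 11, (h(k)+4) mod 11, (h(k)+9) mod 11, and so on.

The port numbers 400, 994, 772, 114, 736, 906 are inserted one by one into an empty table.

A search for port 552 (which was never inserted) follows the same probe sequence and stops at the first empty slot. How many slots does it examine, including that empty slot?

400 hashes to 0; slot 0 is free -> place at 0.
994 hashes to 0; 0 taken -> place at 1.
772 hashes to 8; slot 8 is free -> place at 8.
114 hashes to 0; 0,1 taken -> place at 4.
736 hashes to 9; slot 9 is free -> place at 9.
906 hashes to 0; 0,1,4,9 taken -> place at 5.
Table: [400, 994, ∅, ∅, 114, 906, ∅, ∅, 772, 736, ∅]
Lookup 552: h=8, probe 8,9,1,6 → slot 6 empty, not found.

4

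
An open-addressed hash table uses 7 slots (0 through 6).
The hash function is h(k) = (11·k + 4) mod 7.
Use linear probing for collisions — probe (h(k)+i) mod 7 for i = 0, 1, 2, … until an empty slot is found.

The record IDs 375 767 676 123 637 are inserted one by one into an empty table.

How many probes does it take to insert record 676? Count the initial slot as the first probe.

375 hashes to 6; slot 6 is free => place at 6.
767 hashes to 6; 6 taken => place at 0.
676 hashes to 6; 6,0 taken => place at 1.
123 hashes to 6; 6,0,1 taken => place at 2.
637 hashes to 4; slot 4 is free => place at 4.
Table: [767, 676, 123, ∅, 637, ∅, 375]

3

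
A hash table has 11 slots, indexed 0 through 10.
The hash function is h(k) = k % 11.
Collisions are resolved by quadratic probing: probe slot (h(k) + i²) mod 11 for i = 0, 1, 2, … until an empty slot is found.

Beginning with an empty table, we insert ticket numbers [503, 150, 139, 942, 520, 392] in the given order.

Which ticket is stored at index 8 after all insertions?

Insert 503: h=8, slot 8 empty => index 8.
Insert 150: h=7, slot 7 empty => index 7.
Insert 139: h=7, slots 7,8 occupied => index 0.
Insert 942: h=7, slots 7,8,0 occupied => index 5.
Insert 520: h=3, slot 3 empty => index 3.
Insert 392: h=7, slots 7,8,0,5 occupied => index 1.
Table: [139, 392, ., 520, ., 942, ., 150, 503, ., .]

503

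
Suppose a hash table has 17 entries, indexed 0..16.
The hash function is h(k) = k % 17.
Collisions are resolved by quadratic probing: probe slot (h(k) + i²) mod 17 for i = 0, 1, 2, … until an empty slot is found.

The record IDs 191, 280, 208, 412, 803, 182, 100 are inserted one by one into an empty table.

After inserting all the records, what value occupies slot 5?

208

Insert 191: h=4, slot 4 empty -> index 4.
Insert 280: h=8, slot 8 empty -> index 8.
Insert 208: h=4, slot 4 occupied -> index 5.
Insert 412: h=4, slots 4,5,8 occupied -> index 13.
Insert 803: h=4, slots 4,5,8,13 occupied -> index 3.
Insert 182: h=12, slot 12 empty -> index 12.
Insert 100: h=15, slot 15 empty -> index 15.
Table: [-, -, -, 803, 191, 208, -, -, 280, -, -, -, 182, 412, -, 100, -]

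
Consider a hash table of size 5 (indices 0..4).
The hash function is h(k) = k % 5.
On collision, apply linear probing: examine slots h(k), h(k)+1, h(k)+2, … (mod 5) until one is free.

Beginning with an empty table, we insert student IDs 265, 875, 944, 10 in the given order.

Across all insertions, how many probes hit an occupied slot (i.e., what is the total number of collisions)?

3

265: h=0 => slot 0
875: h=0, probe 0,1 => slot 1
944: h=4 => slot 4
10: h=0, probe 0,1,2 => slot 2
Table: [265, 875, 10, -, 944]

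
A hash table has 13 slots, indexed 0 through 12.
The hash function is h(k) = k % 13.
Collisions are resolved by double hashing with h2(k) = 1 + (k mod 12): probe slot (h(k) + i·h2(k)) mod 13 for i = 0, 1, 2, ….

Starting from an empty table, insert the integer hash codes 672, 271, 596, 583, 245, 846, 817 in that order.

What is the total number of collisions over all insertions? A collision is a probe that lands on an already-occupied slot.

672: h=9 => slot 9
271: h=11 => slot 11
596: h=11, h2=9, probe 11,7 => slot 7
583: h=11, h2=8, probe 11,6 => slot 6
245: h=11, h2=6, probe 11,4 => slot 4
846: h=1 => slot 1
817: h=11, h2=2, probe 11,0 => slot 0
Table: [817, 846, -, -, 245, -, 583, 596, -, 672, -, 271, -]

4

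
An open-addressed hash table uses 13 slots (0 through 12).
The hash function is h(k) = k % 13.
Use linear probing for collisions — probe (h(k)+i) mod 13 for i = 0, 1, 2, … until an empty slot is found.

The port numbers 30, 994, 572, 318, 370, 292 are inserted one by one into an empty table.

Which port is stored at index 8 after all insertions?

30 hashes to 4; slot 4 is free => place at 4.
994 hashes to 6; slot 6 is free => place at 6.
572 hashes to 0; slot 0 is free => place at 0.
318 hashes to 6; 6 taken => place at 7.
370 hashes to 6; 6,7 taken => place at 8.
292 hashes to 6; 6,7,8 taken => place at 9.
Table: [572, ., ., ., 30, ., 994, 318, 370, 292, ., ., .]

370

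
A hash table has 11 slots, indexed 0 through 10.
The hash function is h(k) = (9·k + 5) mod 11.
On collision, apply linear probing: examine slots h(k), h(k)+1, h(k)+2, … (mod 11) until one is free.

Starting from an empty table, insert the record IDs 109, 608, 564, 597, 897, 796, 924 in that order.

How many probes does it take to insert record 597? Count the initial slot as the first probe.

109 hashes to 7; slot 7 is free -> place at 7.
608 hashes to 10; slot 10 is free -> place at 10.
564 hashes to 10; 10 taken -> place at 0.
597 hashes to 10; 10,0 taken -> place at 1.
897 hashes to 4; slot 4 is free -> place at 4.
796 hashes to 8; slot 8 is free -> place at 8.
924 hashes to 5; slot 5 is free -> place at 5.
Table: [564, 597, ∅, ∅, 897, 924, ∅, 109, 796, ∅, 608]

3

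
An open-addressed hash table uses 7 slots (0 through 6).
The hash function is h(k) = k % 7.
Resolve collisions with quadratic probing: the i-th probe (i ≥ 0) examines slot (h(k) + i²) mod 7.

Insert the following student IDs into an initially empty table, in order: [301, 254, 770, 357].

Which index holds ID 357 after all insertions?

Insert 301: h=0, slot 0 empty -> index 0.
Insert 254: h=2, slot 2 empty -> index 2.
Insert 770: h=0, slot 0 occupied -> index 1.
Insert 357: h=0, slots 0,1 occupied -> index 4.
Table: [301, 770, 254, _, 357, _, _]

4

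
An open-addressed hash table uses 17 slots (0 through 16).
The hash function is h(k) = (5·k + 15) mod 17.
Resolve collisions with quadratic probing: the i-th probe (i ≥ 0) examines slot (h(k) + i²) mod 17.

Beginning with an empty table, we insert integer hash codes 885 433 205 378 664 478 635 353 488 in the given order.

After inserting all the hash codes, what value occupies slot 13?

353

885 hashes to 3; slot 3 is free → place at 3.
433 hashes to 4; slot 4 is free → place at 4.
205 hashes to 3; 3,4 taken → place at 7.
378 hashes to 1; slot 1 is free → place at 1.
664 hashes to 3; 3,4,7 taken → place at 12.
478 hashes to 8; slot 8 is free → place at 8.
635 hashes to 11; slot 11 is free → place at 11.
353 hashes to 12; 12 taken → place at 13.
488 hashes to 7; 7,8,11 taken → place at 16.
Table: [., 378, ., 885, 433, ., ., 205, 478, ., ., 635, 664, 353, ., ., 488]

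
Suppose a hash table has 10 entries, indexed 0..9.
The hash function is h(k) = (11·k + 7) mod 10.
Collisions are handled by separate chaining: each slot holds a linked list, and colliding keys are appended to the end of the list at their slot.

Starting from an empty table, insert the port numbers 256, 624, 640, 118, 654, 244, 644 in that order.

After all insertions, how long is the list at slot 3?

1

Insert 256: h=3, bucket 3 empty -> new chain.
Insert 624: h=1, bucket 1 empty -> new chain.
Insert 640: h=7, bucket 7 empty -> new chain.
Insert 118: h=5, bucket 5 empty -> new chain.
Insert 654: h=1, bucket 1 nonempty -> append to chain.
Insert 244: h=1, bucket 1 nonempty -> append to chain.
Insert 644: h=1, bucket 1 nonempty -> append to chain.
Final buckets:
0: ∅
1: 624 -> 654 -> 244 -> 644
2: ∅
3: 256
4: ∅
5: 118
6: ∅
7: 640
8: ∅
9: ∅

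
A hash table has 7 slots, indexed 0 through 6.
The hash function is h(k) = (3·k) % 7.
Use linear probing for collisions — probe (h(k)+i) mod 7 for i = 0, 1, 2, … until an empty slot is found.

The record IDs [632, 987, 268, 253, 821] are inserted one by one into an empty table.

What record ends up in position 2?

821

632 hashes to 6; slot 6 is free => place at 6.
987 hashes to 0; slot 0 is free => place at 0.
268 hashes to 6; 6,0 taken => place at 1.
253 hashes to 3; slot 3 is free => place at 3.
821 hashes to 6; 6,0,1 taken => place at 2.
Table: [987, 268, 821, 253, ∅, ∅, 632]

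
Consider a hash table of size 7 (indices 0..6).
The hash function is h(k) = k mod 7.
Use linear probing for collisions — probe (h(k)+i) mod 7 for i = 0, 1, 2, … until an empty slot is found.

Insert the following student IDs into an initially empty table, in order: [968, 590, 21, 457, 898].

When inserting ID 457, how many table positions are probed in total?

968: h=2 -> slot 2
590: h=2, probe 2,3 -> slot 3
21: h=0 -> slot 0
457: h=2, probe 2,3,4 -> slot 4
898: h=2, probe 2,3,4,5 -> slot 5
Table: [21, ., 968, 590, 457, 898, .]

3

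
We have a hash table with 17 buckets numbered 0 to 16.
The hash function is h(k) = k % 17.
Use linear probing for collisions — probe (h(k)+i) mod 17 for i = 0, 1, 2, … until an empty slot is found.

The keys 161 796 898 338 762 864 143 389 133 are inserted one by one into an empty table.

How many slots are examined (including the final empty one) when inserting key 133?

Insert 161: h=8, slot 8 empty -> index 8.
Insert 796: h=14, slot 14 empty -> index 14.
Insert 898: h=14, slot 14 occupied -> index 15.
Insert 338: h=15, slot 15 occupied -> index 16.
Insert 762: h=14, slots 14,15,16 occupied -> index 0.
Insert 864: h=14, slots 14,15,16,0 occupied -> index 1.
Insert 143: h=7, slot 7 empty -> index 7.
Insert 389: h=15, slots 15,16,0,1 occupied -> index 2.
Insert 133: h=14, slots 14,15,16,0,1,2 occupied -> index 3.
Table: [762, 864, 389, 133, —, —, —, 143, 161, —, —, —, —, —, 796, 898, 338]

7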